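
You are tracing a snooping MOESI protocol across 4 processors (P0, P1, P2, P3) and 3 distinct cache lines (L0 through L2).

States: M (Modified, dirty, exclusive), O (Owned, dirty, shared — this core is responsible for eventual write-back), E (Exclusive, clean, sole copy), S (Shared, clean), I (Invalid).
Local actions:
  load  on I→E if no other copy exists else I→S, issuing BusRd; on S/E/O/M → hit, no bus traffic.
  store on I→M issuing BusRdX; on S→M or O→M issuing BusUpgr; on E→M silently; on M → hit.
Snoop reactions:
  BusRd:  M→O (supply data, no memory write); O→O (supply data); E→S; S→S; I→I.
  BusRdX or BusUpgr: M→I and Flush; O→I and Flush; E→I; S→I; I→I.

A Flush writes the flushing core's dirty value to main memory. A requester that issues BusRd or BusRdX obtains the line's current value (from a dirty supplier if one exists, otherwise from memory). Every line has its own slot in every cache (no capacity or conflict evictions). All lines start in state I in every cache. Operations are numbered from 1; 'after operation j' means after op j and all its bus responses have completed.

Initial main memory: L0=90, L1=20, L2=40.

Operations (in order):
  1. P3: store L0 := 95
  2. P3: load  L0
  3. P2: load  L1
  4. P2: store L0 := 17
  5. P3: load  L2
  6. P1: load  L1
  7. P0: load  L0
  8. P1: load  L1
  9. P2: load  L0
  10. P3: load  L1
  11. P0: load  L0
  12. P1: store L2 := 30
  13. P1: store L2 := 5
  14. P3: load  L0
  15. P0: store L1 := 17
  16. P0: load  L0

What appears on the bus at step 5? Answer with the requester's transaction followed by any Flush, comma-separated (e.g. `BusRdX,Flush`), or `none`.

  op1 P3: store L0 := 95 → I/I/I/M on L0; bus BusRdX; mem=90
  op2 P3: load  L0 → I/I/I/M on L0; bus (none); mem=90
  op3 P2: load  L1 → I/I/E/I on L1; bus BusRd; mem=20
  op4 P2: store L0 := 17 → I/I/M/I on L0; bus BusRdX Flush; mem=95
  op5 P3: load  L2 → I/I/I/E on L2; bus BusRd; mem=40
  op6 P1: load  L1 → I/S/S/I on L1; bus BusRd; mem=20
  op7 P0: load  L0 → S/I/O/I on L0; bus BusRd; mem=95
  op8 P1: load  L1 → I/S/S/I on L1; bus (none); mem=20
  op9 P2: load  L0 → S/I/O/I on L0; bus (none); mem=95
  op10 P3: load  L1 → I/S/S/S on L1; bus BusRd; mem=20
  op11 P0: load  L0 → S/I/O/I on L0; bus (none); mem=95
  op12 P1: store L2 := 30 → I/M/I/I on L2; bus BusRdX; mem=40
  op13 P1: store L2 := 5 → I/M/I/I on L2; bus (none); mem=40
  op14 P3: load  L0 → S/I/O/S on L0; bus BusRd; mem=95
  op15 P0: store L1 := 17 → M/I/I/I on L1; bus BusRdX; mem=20
  op16 P0: load  L0 → S/I/O/S on L0; bus (none); mem=95

bus = BusRd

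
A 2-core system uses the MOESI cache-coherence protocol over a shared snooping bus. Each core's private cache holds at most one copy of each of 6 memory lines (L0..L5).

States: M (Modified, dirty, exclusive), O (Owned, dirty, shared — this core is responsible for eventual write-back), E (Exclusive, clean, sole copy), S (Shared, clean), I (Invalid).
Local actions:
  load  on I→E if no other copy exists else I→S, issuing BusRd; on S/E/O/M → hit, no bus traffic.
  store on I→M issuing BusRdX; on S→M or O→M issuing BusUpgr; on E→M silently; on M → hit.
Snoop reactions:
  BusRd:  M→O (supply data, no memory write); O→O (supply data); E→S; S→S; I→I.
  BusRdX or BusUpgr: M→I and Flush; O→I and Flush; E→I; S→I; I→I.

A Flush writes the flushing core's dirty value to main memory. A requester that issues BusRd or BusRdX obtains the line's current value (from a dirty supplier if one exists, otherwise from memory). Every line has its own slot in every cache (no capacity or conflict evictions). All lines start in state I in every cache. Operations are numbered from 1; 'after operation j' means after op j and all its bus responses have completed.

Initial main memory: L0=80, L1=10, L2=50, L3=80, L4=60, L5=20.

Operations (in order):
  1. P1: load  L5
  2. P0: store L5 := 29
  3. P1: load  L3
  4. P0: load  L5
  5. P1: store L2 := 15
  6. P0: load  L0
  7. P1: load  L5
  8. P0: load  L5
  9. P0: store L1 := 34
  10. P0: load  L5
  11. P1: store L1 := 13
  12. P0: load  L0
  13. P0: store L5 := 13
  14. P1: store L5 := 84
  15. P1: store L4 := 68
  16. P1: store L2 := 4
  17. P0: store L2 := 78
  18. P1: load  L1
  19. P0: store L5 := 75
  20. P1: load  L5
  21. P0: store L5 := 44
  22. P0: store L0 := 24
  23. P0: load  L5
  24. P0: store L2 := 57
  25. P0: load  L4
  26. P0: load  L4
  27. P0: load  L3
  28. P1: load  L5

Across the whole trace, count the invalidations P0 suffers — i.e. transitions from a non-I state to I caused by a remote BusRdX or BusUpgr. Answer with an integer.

invalidations = 2

step 1: P1: load  L5  ⟶  IE  (L5)  txn=BusRd  M[L5]=20
step 2: P0: store L5 := 29  ⟶  MI  (L5)  txn=BusRdX  M[L5]=20
step 3: P1: load  L3  ⟶  IE  (L3)  txn=BusRd  M[L3]=80
step 4: P0: load  L5  ⟶  MI  (L5)  txn=∅  M[L5]=20
step 5: P1: store L2 := 15  ⟶  IM  (L2)  txn=BusRdX  M[L2]=50
step 6: P0: load  L0  ⟶  EI  (L0)  txn=BusRd  M[L0]=80
step 7: P1: load  L5  ⟶  OS  (L5)  txn=BusRd  M[L5]=20
step 8: P0: load  L5  ⟶  OS  (L5)  txn=∅  M[L5]=20
step 9: P0: store L1 := 34  ⟶  MI  (L1)  txn=BusRdX  M[L1]=10
step 10: P0: load  L5  ⟶  OS  (L5)  txn=∅  M[L5]=20
step 11: P1: store L1 := 13  ⟶  IM  (L1)  txn=BusRdX+Flush  M[L1]=34
step 12: P0: load  L0  ⟶  EI  (L0)  txn=∅  M[L0]=80
step 13: P0: store L5 := 13  ⟶  MI  (L5)  txn=BusUpgr  M[L5]=20
step 14: P1: store L5 := 84  ⟶  IM  (L5)  txn=BusRdX+Flush  M[L5]=13
step 15: P1: store L4 := 68  ⟶  IM  (L4)  txn=BusRdX  M[L4]=60
step 16: P1: store L2 := 4  ⟶  IM  (L2)  txn=∅  M[L2]=50
step 17: P0: store L2 := 78  ⟶  MI  (L2)  txn=BusRdX+Flush  M[L2]=4
step 18: P1: load  L1  ⟶  IM  (L1)  txn=∅  M[L1]=34
step 19: P0: store L5 := 75  ⟶  MI  (L5)  txn=BusRdX+Flush  M[L5]=84
step 20: P1: load  L5  ⟶  OS  (L5)  txn=BusRd  M[L5]=84
step 21: P0: store L5 := 44  ⟶  MI  (L5)  txn=BusUpgr  M[L5]=84
step 22: P0: store L0 := 24  ⟶  MI  (L0)  txn=∅  M[L0]=80
step 23: P0: load  L5  ⟶  MI  (L5)  txn=∅  M[L5]=84
step 24: P0: store L2 := 57  ⟶  MI  (L2)  txn=∅  M[L2]=4
step 25: P0: load  L4  ⟶  SO  (L4)  txn=BusRd  M[L4]=60
step 26: P0: load  L4  ⟶  SO  (L4)  txn=∅  M[L4]=60
step 27: P0: load  L3  ⟶  SS  (L3)  txn=BusRd  M[L3]=80
step 28: P1: load  L5  ⟶  OS  (L5)  txn=BusRd  M[L5]=84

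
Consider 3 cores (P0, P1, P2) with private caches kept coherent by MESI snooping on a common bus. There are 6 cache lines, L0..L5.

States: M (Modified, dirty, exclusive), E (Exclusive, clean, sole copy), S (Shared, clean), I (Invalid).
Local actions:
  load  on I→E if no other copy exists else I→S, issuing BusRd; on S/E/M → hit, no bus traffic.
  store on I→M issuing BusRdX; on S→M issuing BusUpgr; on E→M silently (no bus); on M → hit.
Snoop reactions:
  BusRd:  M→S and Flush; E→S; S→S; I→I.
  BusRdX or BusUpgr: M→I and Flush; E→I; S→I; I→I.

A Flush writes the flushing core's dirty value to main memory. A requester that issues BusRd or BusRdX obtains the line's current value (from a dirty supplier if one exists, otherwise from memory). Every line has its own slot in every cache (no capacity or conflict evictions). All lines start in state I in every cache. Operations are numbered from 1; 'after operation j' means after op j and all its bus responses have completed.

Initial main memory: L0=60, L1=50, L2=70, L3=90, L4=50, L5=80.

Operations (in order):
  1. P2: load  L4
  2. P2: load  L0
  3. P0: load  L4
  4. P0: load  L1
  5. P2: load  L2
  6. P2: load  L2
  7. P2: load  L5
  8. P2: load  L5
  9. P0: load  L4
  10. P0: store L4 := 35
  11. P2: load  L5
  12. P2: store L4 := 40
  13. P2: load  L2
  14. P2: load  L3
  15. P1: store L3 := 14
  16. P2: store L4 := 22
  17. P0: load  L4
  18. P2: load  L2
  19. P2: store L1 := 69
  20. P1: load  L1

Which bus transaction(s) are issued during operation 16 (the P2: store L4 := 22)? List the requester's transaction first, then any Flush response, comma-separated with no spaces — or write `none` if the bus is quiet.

  op1 P2: load  L4 → I/I/E on L4; bus BusRd; mem=50
  op2 P2: load  L0 → I/I/E on L0; bus BusRd; mem=60
  op3 P0: load  L4 → S/I/S on L4; bus BusRd; mem=50
  op4 P0: load  L1 → E/I/I on L1; bus BusRd; mem=50
  op5 P2: load  L2 → I/I/E on L2; bus BusRd; mem=70
  op6 P2: load  L2 → I/I/E on L2; bus (none); mem=70
  op7 P2: load  L5 → I/I/E on L5; bus BusRd; mem=80
  op8 P2: load  L5 → I/I/E on L5; bus (none); mem=80
  op9 P0: load  L4 → S/I/S on L4; bus (none); mem=50
  op10 P0: store L4 := 35 → M/I/I on L4; bus BusUpgr; mem=50
  op11 P2: load  L5 → I/I/E on L5; bus (none); mem=80
  op12 P2: store L4 := 40 → I/I/M on L4; bus BusRdX Flush; mem=35
  op13 P2: load  L2 → I/I/E on L2; bus (none); mem=70
  op14 P2: load  L3 → I/I/E on L3; bus BusRd; mem=90
  op15 P1: store L3 := 14 → I/M/I on L3; bus BusRdX; mem=90
  op16 P2: store L4 := 22 → I/I/M on L4; bus (none); mem=35
  op17 P0: load  L4 → S/I/S on L4; bus BusRd Flush; mem=22
  op18 P2: load  L2 → I/I/E on L2; bus (none); mem=70
  op19 P2: store L1 := 69 → I/I/M on L1; bus BusRdX; mem=50
  op20 P1: load  L1 → I/S/S on L1; bus BusRd Flush; mem=69

bus = none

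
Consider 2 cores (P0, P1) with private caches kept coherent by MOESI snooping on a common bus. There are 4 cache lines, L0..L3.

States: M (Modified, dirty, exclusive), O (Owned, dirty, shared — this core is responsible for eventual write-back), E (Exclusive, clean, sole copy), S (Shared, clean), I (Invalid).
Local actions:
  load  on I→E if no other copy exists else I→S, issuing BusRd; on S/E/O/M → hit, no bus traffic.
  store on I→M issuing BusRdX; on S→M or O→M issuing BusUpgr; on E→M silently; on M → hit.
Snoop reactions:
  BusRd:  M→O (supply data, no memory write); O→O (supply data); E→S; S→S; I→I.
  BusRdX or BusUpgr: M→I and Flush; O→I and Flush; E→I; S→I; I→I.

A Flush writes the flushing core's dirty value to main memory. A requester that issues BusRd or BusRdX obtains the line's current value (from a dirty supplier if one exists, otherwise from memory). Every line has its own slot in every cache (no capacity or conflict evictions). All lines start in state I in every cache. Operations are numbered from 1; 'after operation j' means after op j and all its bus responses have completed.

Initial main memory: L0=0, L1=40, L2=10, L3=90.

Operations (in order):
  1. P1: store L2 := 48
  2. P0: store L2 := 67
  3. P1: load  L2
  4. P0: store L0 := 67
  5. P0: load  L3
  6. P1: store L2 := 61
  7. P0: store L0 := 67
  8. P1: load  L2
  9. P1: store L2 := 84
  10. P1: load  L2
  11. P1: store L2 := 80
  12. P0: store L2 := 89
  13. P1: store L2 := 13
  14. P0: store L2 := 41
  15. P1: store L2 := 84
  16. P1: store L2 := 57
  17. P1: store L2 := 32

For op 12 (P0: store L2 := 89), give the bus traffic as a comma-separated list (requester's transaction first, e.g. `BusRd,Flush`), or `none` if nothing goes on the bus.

bus = BusRdX,Flush

  op1 P1: store L2 := 48 → I/M on L2; bus BusRdX; mem=10
  op2 P0: store L2 := 67 → M/I on L2; bus BusRdX Flush; mem=48
  op3 P1: load  L2 → O/S on L2; bus BusRd; mem=48
  op4 P0: store L0 := 67 → M/I on L0; bus BusRdX; mem=0
  op5 P0: load  L3 → E/I on L3; bus BusRd; mem=90
  op6 P1: store L2 := 61 → I/M on L2; bus BusUpgr Flush; mem=67
  op7 P0: store L0 := 67 → M/I on L0; bus (none); mem=0
  op8 P1: load  L2 → I/M on L2; bus (none); mem=67
  op9 P1: store L2 := 84 → I/M on L2; bus (none); mem=67
  op10 P1: load  L2 → I/M on L2; bus (none); mem=67
  op11 P1: store L2 := 80 → I/M on L2; bus (none); mem=67
  op12 P0: store L2 := 89 → M/I on L2; bus BusRdX Flush; mem=80
  op13 P1: store L2 := 13 → I/M on L2; bus BusRdX Flush; mem=89
  op14 P0: store L2 := 41 → M/I on L2; bus BusRdX Flush; mem=13
  op15 P1: store L2 := 84 → I/M on L2; bus BusRdX Flush; mem=41
  op16 P1: store L2 := 57 → I/M on L2; bus (none); mem=41
  op17 P1: store L2 := 32 → I/M on L2; bus (none); mem=41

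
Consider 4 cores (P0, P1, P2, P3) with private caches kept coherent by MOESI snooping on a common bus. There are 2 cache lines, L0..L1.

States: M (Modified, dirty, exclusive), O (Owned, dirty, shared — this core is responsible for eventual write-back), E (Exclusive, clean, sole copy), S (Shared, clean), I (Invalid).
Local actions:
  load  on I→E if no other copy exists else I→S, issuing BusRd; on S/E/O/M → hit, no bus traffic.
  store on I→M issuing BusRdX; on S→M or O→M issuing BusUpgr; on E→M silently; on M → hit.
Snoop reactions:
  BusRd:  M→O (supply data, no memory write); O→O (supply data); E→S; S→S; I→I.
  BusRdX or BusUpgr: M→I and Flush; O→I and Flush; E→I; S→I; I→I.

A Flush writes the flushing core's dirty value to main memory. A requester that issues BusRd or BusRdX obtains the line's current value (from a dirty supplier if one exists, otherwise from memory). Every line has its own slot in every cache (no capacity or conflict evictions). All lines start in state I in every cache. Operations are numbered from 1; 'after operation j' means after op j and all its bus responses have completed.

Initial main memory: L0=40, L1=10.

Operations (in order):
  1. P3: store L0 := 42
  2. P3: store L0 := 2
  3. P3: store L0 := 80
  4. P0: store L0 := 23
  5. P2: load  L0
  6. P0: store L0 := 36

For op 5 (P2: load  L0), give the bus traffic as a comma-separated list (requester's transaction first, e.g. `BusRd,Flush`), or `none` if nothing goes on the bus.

[1] P3: store L0 := 42 | P0:I, P1:I, P2:I, P3:M(42) | bus: BusRdX
[2] P3: store L0 := 2 | P0:I, P1:I, P2:I, P3:M(2) | bus: none
[3] P3: store L0 := 80 | P0:I, P1:I, P2:I, P3:M(80) | bus: none
[4] P0: store L0 := 23 | P0:M(23), P1:I, P2:I, P3:I | bus: BusRdX,Flush
[5] P2: load  L0 | P0:O(23), P1:I, P2:S(23), P3:I | bus: BusRd
[6] P0: store L0 := 36 | P0:M(36), P1:I, P2:I, P3:I | bus: BusUpgr

bus = BusRd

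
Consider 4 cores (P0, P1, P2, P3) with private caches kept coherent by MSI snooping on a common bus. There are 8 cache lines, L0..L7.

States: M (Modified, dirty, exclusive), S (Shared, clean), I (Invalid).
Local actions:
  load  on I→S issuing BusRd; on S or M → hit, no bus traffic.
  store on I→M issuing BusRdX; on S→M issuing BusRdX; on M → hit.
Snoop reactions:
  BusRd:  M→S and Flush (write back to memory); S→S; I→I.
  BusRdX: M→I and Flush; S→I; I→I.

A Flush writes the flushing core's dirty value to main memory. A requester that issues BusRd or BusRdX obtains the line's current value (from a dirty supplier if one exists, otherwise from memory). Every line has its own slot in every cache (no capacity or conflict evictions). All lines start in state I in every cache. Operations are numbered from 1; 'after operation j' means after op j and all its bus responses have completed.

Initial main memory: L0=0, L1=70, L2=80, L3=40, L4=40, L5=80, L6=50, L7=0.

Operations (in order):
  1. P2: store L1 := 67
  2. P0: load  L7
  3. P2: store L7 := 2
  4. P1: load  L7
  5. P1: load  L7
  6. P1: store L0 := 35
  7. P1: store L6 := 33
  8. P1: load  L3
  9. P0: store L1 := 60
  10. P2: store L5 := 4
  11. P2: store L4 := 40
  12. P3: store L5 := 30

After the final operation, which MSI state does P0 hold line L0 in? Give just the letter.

  op1 P2: store L1 := 67 → I/I/M/I on L1; bus BusRdX; mem=70
  op2 P0: load  L7 → S/I/I/I on L7; bus BusRd; mem=0
  op3 P2: store L7 := 2 → I/I/M/I on L7; bus BusRdX; mem=0
  op4 P1: load  L7 → I/S/S/I on L7; bus BusRd Flush; mem=2
  op5 P1: load  L7 → I/S/S/I on L7; bus (none); mem=2
  op6 P1: store L0 := 35 → I/M/I/I on L0; bus BusRdX; mem=0
  op7 P1: store L6 := 33 → I/M/I/I on L6; bus BusRdX; mem=50
  op8 P1: load  L3 → I/S/I/I on L3; bus BusRd; mem=40
  op9 P0: store L1 := 60 → M/I/I/I on L1; bus BusRdX Flush; mem=67
  op10 P2: store L5 := 4 → I/I/M/I on L5; bus BusRdX; mem=80
  op11 P2: store L4 := 40 → I/I/M/I on L4; bus BusRdX; mem=40
  op12 P3: store L5 := 30 → I/I/I/M on L5; bus BusRdX Flush; mem=4

state = I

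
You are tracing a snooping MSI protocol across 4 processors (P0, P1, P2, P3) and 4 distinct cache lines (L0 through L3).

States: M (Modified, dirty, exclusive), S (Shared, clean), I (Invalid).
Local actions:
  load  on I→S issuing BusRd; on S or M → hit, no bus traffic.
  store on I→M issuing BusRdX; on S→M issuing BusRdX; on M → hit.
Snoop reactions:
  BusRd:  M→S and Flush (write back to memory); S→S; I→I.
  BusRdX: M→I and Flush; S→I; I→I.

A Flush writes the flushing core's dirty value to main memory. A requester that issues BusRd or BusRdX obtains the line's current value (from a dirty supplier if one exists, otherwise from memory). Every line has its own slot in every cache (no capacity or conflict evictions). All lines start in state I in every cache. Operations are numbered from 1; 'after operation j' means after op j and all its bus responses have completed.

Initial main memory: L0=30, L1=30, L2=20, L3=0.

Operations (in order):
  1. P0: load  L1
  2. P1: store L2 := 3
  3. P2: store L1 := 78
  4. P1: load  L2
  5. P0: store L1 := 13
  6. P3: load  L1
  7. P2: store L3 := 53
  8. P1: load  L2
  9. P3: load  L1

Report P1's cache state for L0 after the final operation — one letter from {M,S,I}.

[1] P0: load  L1 | P0:S(30), P1:I, P2:I, P3:I | bus: BusRd
[2] P1: store L2 := 3 | P0:I, P1:M(3), P2:I, P3:I | bus: BusRdX
[3] P2: store L1 := 78 | P0:I, P1:I, P2:M(78), P3:I | bus: BusRdX
[4] P1: load  L2 | P0:I, P1:M(3), P2:I, P3:I | bus: none
[5] P0: store L1 := 13 | P0:M(13), P1:I, P2:I, P3:I | bus: BusRdX,Flush
[6] P3: load  L1 | P0:S(13), P1:I, P2:I, P3:S(13) | bus: BusRd,Flush
[7] P2: store L3 := 53 | P0:I, P1:I, P2:M(53), P3:I | bus: BusRdX
[8] P1: load  L2 | P0:I, P1:M(3), P2:I, P3:I | bus: none
[9] P3: load  L1 | P0:S(13), P1:I, P2:I, P3:S(13) | bus: none

state = I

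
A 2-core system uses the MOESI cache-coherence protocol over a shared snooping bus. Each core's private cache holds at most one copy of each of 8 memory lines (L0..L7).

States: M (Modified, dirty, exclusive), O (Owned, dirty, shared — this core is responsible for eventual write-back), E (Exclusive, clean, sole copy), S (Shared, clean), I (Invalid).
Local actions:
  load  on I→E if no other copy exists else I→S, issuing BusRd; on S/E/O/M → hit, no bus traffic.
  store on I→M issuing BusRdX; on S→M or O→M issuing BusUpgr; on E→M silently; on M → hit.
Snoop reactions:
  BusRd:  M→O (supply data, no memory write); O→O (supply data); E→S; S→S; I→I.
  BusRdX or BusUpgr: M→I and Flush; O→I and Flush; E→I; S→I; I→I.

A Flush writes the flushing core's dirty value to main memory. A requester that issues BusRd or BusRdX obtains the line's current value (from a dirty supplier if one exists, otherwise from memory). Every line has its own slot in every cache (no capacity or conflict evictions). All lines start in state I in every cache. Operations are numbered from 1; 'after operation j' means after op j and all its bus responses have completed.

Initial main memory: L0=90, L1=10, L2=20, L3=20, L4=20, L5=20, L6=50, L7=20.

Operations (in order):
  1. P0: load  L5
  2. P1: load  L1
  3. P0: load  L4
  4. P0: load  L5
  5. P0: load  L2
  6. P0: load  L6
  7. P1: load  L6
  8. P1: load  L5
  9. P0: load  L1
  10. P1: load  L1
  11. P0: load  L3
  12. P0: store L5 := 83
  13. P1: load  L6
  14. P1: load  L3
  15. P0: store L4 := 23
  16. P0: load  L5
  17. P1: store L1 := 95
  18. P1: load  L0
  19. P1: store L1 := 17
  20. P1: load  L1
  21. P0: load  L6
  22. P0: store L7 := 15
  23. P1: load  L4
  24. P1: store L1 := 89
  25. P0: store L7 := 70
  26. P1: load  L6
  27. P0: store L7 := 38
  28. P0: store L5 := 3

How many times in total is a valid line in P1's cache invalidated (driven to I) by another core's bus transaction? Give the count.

invalidations = 1

step 1: P0: load  L5  ⟶  EI  (L5)  txn=BusRd  M[L5]=20
step 2: P1: load  L1  ⟶  IE  (L1)  txn=BusRd  M[L1]=10
step 3: P0: load  L4  ⟶  EI  (L4)  txn=BusRd  M[L4]=20
step 4: P0: load  L5  ⟶  EI  (L5)  txn=∅  M[L5]=20
step 5: P0: load  L2  ⟶  EI  (L2)  txn=BusRd  M[L2]=20
step 6: P0: load  L6  ⟶  EI  (L6)  txn=BusRd  M[L6]=50
step 7: P1: load  L6  ⟶  SS  (L6)  txn=BusRd  M[L6]=50
step 8: P1: load  L5  ⟶  SS  (L5)  txn=BusRd  M[L5]=20
step 9: P0: load  L1  ⟶  SS  (L1)  txn=BusRd  M[L1]=10
step 10: P1: load  L1  ⟶  SS  (L1)  txn=∅  M[L1]=10
step 11: P0: load  L3  ⟶  EI  (L3)  txn=BusRd  M[L3]=20
step 12: P0: store L5 := 83  ⟶  MI  (L5)  txn=BusUpgr  M[L5]=20
step 13: P1: load  L6  ⟶  SS  (L6)  txn=∅  M[L6]=50
step 14: P1: load  L3  ⟶  SS  (L3)  txn=BusRd  M[L3]=20
step 15: P0: store L4 := 23  ⟶  MI  (L4)  txn=∅  M[L4]=20
step 16: P0: load  L5  ⟶  MI  (L5)  txn=∅  M[L5]=20
step 17: P1: store L1 := 95  ⟶  IM  (L1)  txn=BusUpgr  M[L1]=10
step 18: P1: load  L0  ⟶  IE  (L0)  txn=BusRd  M[L0]=90
step 19: P1: store L1 := 17  ⟶  IM  (L1)  txn=∅  M[L1]=10
step 20: P1: load  L1  ⟶  IM  (L1)  txn=∅  M[L1]=10
step 21: P0: load  L6  ⟶  SS  (L6)  txn=∅  M[L6]=50
step 22: P0: store L7 := 15  ⟶  MI  (L7)  txn=BusRdX  M[L7]=20
step 23: P1: load  L4  ⟶  OS  (L4)  txn=BusRd  M[L4]=20
step 24: P1: store L1 := 89  ⟶  IM  (L1)  txn=∅  M[L1]=10
step 25: P0: store L7 := 70  ⟶  MI  (L7)  txn=∅  M[L7]=20
step 26: P1: load  L6  ⟶  SS  (L6)  txn=∅  M[L6]=50
step 27: P0: store L7 := 38  ⟶  MI  (L7)  txn=∅  M[L7]=20
step 28: P0: store L5 := 3  ⟶  MI  (L5)  txn=∅  M[L5]=20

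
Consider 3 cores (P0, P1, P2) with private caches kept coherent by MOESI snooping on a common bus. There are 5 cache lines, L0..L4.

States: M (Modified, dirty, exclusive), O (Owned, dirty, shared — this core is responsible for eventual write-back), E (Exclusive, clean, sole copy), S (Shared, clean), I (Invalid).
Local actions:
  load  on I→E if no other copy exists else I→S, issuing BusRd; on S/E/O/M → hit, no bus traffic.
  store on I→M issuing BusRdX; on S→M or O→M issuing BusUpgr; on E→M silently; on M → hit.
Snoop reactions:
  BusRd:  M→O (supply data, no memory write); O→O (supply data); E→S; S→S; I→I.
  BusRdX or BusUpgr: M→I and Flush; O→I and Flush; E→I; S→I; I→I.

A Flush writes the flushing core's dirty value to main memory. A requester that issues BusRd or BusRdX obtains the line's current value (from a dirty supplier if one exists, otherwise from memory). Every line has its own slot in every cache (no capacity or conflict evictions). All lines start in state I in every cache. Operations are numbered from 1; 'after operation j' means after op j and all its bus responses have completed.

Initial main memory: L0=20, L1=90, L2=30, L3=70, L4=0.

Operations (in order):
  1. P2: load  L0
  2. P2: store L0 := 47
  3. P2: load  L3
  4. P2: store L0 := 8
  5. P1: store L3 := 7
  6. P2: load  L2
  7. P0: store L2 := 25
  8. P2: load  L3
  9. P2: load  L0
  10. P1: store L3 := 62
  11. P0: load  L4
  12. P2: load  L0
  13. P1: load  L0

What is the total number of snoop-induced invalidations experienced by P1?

invalidations = 0

[1] P2: load  L0 | P0:I, P1:I, P2:E(20) | bus: BusRd
[2] P2: store L0 := 47 | P0:I, P1:I, P2:M(47) | bus: none
[3] P2: load  L3 | P0:I, P1:I, P2:E(70) | bus: BusRd
[4] P2: store L0 := 8 | P0:I, P1:I, P2:M(8) | bus: none
[5] P1: store L3 := 7 | P0:I, P1:M(7), P2:I | bus: BusRdX
[6] P2: load  L2 | P0:I, P1:I, P2:E(30) | bus: BusRd
[7] P0: store L2 := 25 | P0:M(25), P1:I, P2:I | bus: BusRdX
[8] P2: load  L3 | P0:I, P1:O(7), P2:S(7) | bus: BusRd
[9] P2: load  L0 | P0:I, P1:I, P2:M(8) | bus: none
[10] P1: store L3 := 62 | P0:I, P1:M(62), P2:I | bus: BusUpgr
[11] P0: load  L4 | P0:E(0), P1:I, P2:I | bus: BusRd
[12] P2: load  L0 | P0:I, P1:I, P2:M(8) | bus: none
[13] P1: load  L0 | P0:I, P1:S(8), P2:O(8) | bus: BusRd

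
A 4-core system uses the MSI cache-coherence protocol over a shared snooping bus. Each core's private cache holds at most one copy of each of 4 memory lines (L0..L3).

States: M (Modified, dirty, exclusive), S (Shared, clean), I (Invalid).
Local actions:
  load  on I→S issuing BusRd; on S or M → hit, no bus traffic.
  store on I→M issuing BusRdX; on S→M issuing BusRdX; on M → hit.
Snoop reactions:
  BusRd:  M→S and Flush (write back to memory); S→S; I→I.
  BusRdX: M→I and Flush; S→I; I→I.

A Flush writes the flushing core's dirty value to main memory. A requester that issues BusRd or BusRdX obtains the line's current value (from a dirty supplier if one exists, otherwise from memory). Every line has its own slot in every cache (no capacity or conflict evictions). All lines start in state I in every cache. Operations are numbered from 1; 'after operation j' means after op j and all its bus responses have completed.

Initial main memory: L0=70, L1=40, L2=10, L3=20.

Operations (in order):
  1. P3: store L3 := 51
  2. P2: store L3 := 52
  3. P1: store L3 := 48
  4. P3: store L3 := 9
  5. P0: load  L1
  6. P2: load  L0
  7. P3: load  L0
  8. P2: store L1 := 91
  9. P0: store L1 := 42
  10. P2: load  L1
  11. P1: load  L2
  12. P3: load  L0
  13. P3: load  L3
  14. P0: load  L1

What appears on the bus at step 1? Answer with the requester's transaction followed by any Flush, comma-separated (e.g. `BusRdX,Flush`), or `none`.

  op1 P3: store L3 := 51 → I/I/I/M on L3; bus BusRdX; mem=20
  op2 P2: store L3 := 52 → I/I/M/I on L3; bus BusRdX Flush; mem=51
  op3 P1: store L3 := 48 → I/M/I/I on L3; bus BusRdX Flush; mem=52
  op4 P3: store L3 := 9 → I/I/I/M on L3; bus BusRdX Flush; mem=48
  op5 P0: load  L1 → S/I/I/I on L1; bus BusRd; mem=40
  op6 P2: load  L0 → I/I/S/I on L0; bus BusRd; mem=70
  op7 P3: load  L0 → I/I/S/S on L0; bus BusRd; mem=70
  op8 P2: store L1 := 91 → I/I/M/I on L1; bus BusRdX; mem=40
  op9 P0: store L1 := 42 → M/I/I/I on L1; bus BusRdX Flush; mem=91
  op10 P2: load  L1 → S/I/S/I on L1; bus BusRd Flush; mem=42
  op11 P1: load  L2 → I/S/I/I on L2; bus BusRd; mem=10
  op12 P3: load  L0 → I/I/S/S on L0; bus (none); mem=70
  op13 P3: load  L3 → I/I/I/M on L3; bus (none); mem=48
  op14 P0: load  L1 → S/I/S/I on L1; bus (none); mem=42

bus = BusRdX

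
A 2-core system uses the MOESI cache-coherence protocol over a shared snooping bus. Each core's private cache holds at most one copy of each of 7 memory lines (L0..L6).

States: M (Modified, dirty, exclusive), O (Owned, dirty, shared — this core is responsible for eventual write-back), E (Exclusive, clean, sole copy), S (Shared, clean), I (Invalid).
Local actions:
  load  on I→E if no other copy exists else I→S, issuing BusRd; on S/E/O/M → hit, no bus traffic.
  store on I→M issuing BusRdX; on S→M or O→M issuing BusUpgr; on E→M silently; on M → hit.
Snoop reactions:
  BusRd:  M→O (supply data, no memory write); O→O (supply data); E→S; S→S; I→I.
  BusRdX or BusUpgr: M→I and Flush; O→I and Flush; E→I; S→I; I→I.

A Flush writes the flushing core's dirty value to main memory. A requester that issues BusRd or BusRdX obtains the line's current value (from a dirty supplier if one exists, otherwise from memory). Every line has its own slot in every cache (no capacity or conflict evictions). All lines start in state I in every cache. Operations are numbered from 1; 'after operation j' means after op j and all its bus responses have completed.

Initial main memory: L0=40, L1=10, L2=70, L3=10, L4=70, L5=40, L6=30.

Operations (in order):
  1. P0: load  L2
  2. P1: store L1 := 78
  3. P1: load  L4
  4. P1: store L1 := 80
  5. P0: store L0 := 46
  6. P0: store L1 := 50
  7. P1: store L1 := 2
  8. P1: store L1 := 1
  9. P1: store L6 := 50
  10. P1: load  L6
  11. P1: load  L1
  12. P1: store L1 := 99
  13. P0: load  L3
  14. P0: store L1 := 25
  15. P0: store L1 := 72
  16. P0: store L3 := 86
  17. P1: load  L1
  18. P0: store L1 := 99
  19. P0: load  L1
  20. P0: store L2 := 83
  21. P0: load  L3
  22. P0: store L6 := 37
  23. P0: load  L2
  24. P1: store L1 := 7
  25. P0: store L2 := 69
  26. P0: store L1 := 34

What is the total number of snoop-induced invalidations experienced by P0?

invalidations = 2

  op1 P0: load  L2 → E/I on L2; bus BusRd; mem=70
  op2 P1: store L1 := 78 → I/M on L1; bus BusRdX; mem=10
  op3 P1: load  L4 → I/E on L4; bus BusRd; mem=70
  op4 P1: store L1 := 80 → I/M on L1; bus (none); mem=10
  op5 P0: store L0 := 46 → M/I on L0; bus BusRdX; mem=40
  op6 P0: store L1 := 50 → M/I on L1; bus BusRdX Flush; mem=80
  op7 P1: store L1 := 2 → I/M on L1; bus BusRdX Flush; mem=50
  op8 P1: store L1 := 1 → I/M on L1; bus (none); mem=50
  op9 P1: store L6 := 50 → I/M on L6; bus BusRdX; mem=30
  op10 P1: load  L6 → I/M on L6; bus (none); mem=30
  op11 P1: load  L1 → I/M on L1; bus (none); mem=50
  op12 P1: store L1 := 99 → I/M on L1; bus (none); mem=50
  op13 P0: load  L3 → E/I on L3; bus BusRd; mem=10
  op14 P0: store L1 := 25 → M/I on L1; bus BusRdX Flush; mem=99
  op15 P0: store L1 := 72 → M/I on L1; bus (none); mem=99
  op16 P0: store L3 := 86 → M/I on L3; bus (none); mem=10
  op17 P1: load  L1 → O/S on L1; bus BusRd; mem=99
  op18 P0: store L1 := 99 → M/I on L1; bus BusUpgr; mem=99
  op19 P0: load  L1 → M/I on L1; bus (none); mem=99
  op20 P0: store L2 := 83 → M/I on L2; bus (none); mem=70
  op21 P0: load  L3 → M/I on L3; bus (none); mem=10
  op22 P0: store L6 := 37 → M/I on L6; bus BusRdX Flush; mem=50
  op23 P0: load  L2 → M/I on L2; bus (none); mem=70
  op24 P1: store L1 := 7 → I/M on L1; bus BusRdX Flush; mem=99
  op25 P0: store L2 := 69 → M/I on L2; bus (none); mem=70
  op26 P0: store L1 := 34 → M/I on L1; bus BusRdX Flush; mem=7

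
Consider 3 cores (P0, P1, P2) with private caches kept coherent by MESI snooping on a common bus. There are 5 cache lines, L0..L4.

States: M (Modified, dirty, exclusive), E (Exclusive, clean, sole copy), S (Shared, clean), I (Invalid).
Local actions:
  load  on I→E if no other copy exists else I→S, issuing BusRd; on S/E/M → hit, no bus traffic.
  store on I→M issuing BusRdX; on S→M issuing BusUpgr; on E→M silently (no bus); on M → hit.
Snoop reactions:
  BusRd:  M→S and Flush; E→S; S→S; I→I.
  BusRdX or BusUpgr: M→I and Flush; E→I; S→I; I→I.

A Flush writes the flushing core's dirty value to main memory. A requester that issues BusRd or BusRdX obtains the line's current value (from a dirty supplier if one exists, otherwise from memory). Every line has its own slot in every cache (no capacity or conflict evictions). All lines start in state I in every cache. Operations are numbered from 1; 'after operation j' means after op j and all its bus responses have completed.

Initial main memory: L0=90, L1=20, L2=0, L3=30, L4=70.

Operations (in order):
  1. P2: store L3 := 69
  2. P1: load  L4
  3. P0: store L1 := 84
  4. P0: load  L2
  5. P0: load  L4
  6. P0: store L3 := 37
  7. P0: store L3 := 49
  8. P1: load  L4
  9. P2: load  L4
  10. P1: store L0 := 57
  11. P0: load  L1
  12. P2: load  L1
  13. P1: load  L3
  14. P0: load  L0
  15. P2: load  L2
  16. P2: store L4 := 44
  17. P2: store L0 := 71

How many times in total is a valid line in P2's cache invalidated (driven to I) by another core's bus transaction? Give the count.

invalidations = 1

1. P2: store L3 := 69  bus=[BusRdX]  L3: P0=I P1=I P2=M  mem[L3]=30
2. P1: load  L4  bus=[BusRd]  L4: P0=I P1=E P2=I  mem[L4]=70
3. P0: store L1 := 84  bus=[BusRdX]  L1: P0=M P1=I P2=I  mem[L1]=20
4. P0: load  L2  bus=[BusRd]  L2: P0=E P1=I P2=I  mem[L2]=0
5. P0: load  L4  bus=[BusRd]  L4: P0=S P1=S P2=I  mem[L4]=70
6. P0: store L3 := 37  bus=[BusRdX,Flush]  L3: P0=M P1=I P2=I  mem[L3]=69
7. P0: store L3 := 49  bus=[-]  L3: P0=M P1=I P2=I  mem[L3]=69
8. P1: load  L4  bus=[-]  L4: P0=S P1=S P2=I  mem[L4]=70
9. P2: load  L4  bus=[BusRd]  L4: P0=S P1=S P2=S  mem[L4]=70
10. P1: store L0 := 57  bus=[BusRdX]  L0: P0=I P1=M P2=I  mem[L0]=90
11. P0: load  L1  bus=[-]  L1: P0=M P1=I P2=I  mem[L1]=20
12. P2: load  L1  bus=[BusRd,Flush]  L1: P0=S P1=I P2=S  mem[L1]=84
13. P1: load  L3  bus=[BusRd,Flush]  L3: P0=S P1=S P2=I  mem[L3]=49
14. P0: load  L0  bus=[BusRd,Flush]  L0: P0=S P1=S P2=I  mem[L0]=57
15. P2: load  L2  bus=[BusRd]  L2: P0=S P1=I P2=S  mem[L2]=0
16. P2: store L4 := 44  bus=[BusUpgr]  L4: P0=I P1=I P2=M  mem[L4]=70
17. P2: store L0 := 71  bus=[BusRdX]  L0: P0=I P1=I P2=M  mem[L0]=57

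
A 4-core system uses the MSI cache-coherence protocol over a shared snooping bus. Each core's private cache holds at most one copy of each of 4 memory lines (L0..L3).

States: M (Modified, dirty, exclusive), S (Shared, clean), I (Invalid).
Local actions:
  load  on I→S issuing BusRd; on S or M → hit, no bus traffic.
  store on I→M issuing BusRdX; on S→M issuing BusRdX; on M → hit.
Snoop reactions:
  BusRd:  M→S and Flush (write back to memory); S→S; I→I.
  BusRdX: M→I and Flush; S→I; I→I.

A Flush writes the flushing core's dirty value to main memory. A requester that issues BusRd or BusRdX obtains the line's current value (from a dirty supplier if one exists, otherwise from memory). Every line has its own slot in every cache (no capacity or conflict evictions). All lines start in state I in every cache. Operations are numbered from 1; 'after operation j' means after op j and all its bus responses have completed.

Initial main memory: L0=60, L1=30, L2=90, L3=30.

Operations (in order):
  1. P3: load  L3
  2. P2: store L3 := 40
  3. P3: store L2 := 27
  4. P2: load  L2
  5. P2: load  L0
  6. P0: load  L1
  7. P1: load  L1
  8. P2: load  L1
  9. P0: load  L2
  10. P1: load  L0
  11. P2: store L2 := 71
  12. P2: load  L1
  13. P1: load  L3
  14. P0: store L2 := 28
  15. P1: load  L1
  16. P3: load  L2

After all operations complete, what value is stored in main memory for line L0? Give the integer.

step 1: P3: load  L3  ⟶  IIIS  (L3)  txn=BusRd  M[L3]=30
step 2: P2: store L3 := 40  ⟶  IIMI  (L3)  txn=BusRdX  M[L3]=30
step 3: P3: store L2 := 27  ⟶  IIIM  (L2)  txn=BusRdX  M[L2]=90
step 4: P2: load  L2  ⟶  IISS  (L2)  txn=BusRd+Flush  M[L2]=27
step 5: P2: load  L0  ⟶  IISI  (L0)  txn=BusRd  M[L0]=60
step 6: P0: load  L1  ⟶  SIII  (L1)  txn=BusRd  M[L1]=30
step 7: P1: load  L1  ⟶  SSII  (L1)  txn=BusRd  M[L1]=30
step 8: P2: load  L1  ⟶  SSSI  (L1)  txn=BusRd  M[L1]=30
step 9: P0: load  L2  ⟶  SISS  (L2)  txn=BusRd  M[L2]=27
step 10: P1: load  L0  ⟶  ISSI  (L0)  txn=BusRd  M[L0]=60
step 11: P2: store L2 := 71  ⟶  IIMI  (L2)  txn=BusRdX  M[L2]=27
step 12: P2: load  L1  ⟶  SSSI  (L1)  txn=∅  M[L1]=30
step 13: P1: load  L3  ⟶  ISSI  (L3)  txn=BusRd+Flush  M[L3]=40
step 14: P0: store L2 := 28  ⟶  MIII  (L2)  txn=BusRdX+Flush  M[L2]=71
step 15: P1: load  L1  ⟶  SSSI  (L1)  txn=∅  M[L1]=30
step 16: P3: load  L2  ⟶  SIIS  (L2)  txn=BusRd+Flush  M[L2]=28

memory[L0] = 60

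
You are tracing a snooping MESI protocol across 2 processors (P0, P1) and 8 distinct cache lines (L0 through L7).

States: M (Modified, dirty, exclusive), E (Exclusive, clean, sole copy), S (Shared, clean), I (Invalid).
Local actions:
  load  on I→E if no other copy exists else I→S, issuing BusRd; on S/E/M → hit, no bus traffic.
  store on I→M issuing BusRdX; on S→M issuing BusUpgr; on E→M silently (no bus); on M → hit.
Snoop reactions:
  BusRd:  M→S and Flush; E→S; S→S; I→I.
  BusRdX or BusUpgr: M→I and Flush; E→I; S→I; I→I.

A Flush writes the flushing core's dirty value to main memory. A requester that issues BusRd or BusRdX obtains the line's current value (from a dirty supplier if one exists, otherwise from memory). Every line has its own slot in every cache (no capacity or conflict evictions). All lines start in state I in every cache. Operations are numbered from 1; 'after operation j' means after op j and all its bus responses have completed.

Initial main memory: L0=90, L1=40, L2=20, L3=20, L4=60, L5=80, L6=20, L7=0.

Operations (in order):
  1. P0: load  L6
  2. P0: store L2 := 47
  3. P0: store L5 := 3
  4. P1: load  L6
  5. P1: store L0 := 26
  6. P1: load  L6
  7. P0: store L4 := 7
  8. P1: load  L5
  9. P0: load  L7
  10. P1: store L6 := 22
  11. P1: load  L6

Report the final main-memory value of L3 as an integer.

memory[L3] = 20

step 1: P0: load  L6  ⟶  EI  (L6)  txn=BusRd  M[L6]=20
step 2: P0: store L2 := 47  ⟶  MI  (L2)  txn=BusRdX  M[L2]=20
step 3: P0: store L5 := 3  ⟶  MI  (L5)  txn=BusRdX  M[L5]=80
step 4: P1: load  L6  ⟶  SS  (L6)  txn=BusRd  M[L6]=20
step 5: P1: store L0 := 26  ⟶  IM  (L0)  txn=BusRdX  M[L0]=90
step 6: P1: load  L6  ⟶  SS  (L6)  txn=∅  M[L6]=20
step 7: P0: store L4 := 7  ⟶  MI  (L4)  txn=BusRdX  M[L4]=60
step 8: P1: load  L5  ⟶  SS  (L5)  txn=BusRd+Flush  M[L5]=3
step 9: P0: load  L7  ⟶  EI  (L7)  txn=BusRd  M[L7]=0
step 10: P1: store L6 := 22  ⟶  IM  (L6)  txn=BusUpgr  M[L6]=20
step 11: P1: load  L6  ⟶  IM  (L6)  txn=∅  M[L6]=20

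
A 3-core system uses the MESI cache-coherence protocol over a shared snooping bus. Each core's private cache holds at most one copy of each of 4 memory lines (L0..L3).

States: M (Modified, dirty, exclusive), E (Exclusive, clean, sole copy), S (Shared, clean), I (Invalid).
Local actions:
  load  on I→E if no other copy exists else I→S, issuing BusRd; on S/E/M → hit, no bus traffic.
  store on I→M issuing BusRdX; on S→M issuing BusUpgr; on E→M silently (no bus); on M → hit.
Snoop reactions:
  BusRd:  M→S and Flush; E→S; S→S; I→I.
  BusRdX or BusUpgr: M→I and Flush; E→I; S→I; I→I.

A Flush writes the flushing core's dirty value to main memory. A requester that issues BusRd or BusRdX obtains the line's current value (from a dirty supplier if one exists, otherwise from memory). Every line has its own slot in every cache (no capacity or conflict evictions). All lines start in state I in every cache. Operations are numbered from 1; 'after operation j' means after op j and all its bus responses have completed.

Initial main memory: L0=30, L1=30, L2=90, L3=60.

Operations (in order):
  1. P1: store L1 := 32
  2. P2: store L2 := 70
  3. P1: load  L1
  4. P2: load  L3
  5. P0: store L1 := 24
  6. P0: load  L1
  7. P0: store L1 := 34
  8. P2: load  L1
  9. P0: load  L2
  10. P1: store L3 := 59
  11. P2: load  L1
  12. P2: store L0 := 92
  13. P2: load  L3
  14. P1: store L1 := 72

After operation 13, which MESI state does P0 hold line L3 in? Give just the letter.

state = I

1. P1: store L1 := 32  bus=[BusRdX]  L1: P0=I P1=M P2=I  mem[L1]=30
2. P2: store L2 := 70  bus=[BusRdX]  L2: P0=I P1=I P2=M  mem[L2]=90
3. P1: load  L1  bus=[-]  L1: P0=I P1=M P2=I  mem[L1]=30
4. P2: load  L3  bus=[BusRd]  L3: P0=I P1=I P2=E  mem[L3]=60
5. P0: store L1 := 24  bus=[BusRdX,Flush]  L1: P0=M P1=I P2=I  mem[L1]=32
6. P0: load  L1  bus=[-]  L1: P0=M P1=I P2=I  mem[L1]=32
7. P0: store L1 := 34  bus=[-]  L1: P0=M P1=I P2=I  mem[L1]=32
8. P2: load  L1  bus=[BusRd,Flush]  L1: P0=S P1=I P2=S  mem[L1]=34
9. P0: load  L2  bus=[BusRd,Flush]  L2: P0=S P1=I P2=S  mem[L2]=70
10. P1: store L3 := 59  bus=[BusRdX]  L3: P0=I P1=M P2=I  mem[L3]=60
11. P2: load  L1  bus=[-]  L1: P0=S P1=I P2=S  mem[L1]=34
12. P2: store L0 := 92  bus=[BusRdX]  L0: P0=I P1=I P2=M  mem[L0]=30
13. P2: load  L3  bus=[BusRd,Flush]  L3: P0=I P1=S P2=S  mem[L3]=59
14. P1: store L1 := 72  bus=[BusRdX]  L1: P0=I P1=M P2=I  mem[L1]=34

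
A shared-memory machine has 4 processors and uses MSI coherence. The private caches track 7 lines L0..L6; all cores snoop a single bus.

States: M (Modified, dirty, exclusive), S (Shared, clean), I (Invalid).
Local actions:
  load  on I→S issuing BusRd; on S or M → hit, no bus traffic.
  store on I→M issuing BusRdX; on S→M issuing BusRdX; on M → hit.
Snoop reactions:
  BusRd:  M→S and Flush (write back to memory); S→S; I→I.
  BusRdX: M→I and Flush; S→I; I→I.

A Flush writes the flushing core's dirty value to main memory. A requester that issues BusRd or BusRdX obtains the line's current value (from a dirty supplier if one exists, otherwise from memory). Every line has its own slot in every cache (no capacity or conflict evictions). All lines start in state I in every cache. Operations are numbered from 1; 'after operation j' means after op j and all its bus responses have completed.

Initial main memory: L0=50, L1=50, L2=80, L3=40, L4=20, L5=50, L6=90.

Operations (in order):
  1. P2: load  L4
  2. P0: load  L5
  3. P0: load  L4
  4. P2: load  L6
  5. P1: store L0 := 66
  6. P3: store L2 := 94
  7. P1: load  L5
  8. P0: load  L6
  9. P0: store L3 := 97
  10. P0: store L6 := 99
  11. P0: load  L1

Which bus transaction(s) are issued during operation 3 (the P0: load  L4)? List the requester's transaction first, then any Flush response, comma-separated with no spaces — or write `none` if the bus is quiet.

  op1 P2: load  L4 → I/I/S/I on L4; bus BusRd; mem=20
  op2 P0: load  L5 → S/I/I/I on L5; bus BusRd; mem=50
  op3 P0: load  L4 → S/I/S/I on L4; bus BusRd; mem=20
  op4 P2: load  L6 → I/I/S/I on L6; bus BusRd; mem=90
  op5 P1: store L0 := 66 → I/M/I/I on L0; bus BusRdX; mem=50
  op6 P3: store L2 := 94 → I/I/I/M on L2; bus BusRdX; mem=80
  op7 P1: load  L5 → S/S/I/I on L5; bus BusRd; mem=50
  op8 P0: load  L6 → S/I/S/I on L6; bus BusRd; mem=90
  op9 P0: store L3 := 97 → M/I/I/I on L3; bus BusRdX; mem=40
  op10 P0: store L6 := 99 → M/I/I/I on L6; bus BusRdX; mem=90
  op11 P0: load  L1 → S/I/I/I on L1; bus BusRd; mem=50

bus = BusRd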